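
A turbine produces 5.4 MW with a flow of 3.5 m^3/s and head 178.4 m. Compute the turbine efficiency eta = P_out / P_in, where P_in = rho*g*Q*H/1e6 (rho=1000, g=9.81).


P_in = 1000 * 9.81 * 3.5 * 178.4 / 1e6 = 6.1254 MW
eta = 5.4 / 6.1254 = 0.8816


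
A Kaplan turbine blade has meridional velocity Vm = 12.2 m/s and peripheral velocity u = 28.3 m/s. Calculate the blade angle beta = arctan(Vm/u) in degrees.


beta = arctan(12.2 / 28.3) = 23.3207 degrees


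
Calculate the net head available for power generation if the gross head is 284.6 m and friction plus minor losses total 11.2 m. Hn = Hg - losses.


Hn = 284.6 - 11.2 = 273.4000 m


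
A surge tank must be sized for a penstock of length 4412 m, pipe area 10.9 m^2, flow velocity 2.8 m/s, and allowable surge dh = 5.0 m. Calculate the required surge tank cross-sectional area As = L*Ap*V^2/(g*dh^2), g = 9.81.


As = 4412 * 10.9 * 2.8^2 / (9.81 * 5.0^2) = 1537.3369 m^2


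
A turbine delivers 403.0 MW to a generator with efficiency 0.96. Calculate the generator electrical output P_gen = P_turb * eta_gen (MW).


P_gen = 403.0 * 0.96 = 386.8800 MW


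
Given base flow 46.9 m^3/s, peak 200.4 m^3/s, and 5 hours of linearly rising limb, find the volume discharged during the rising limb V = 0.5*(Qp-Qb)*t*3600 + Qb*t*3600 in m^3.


V = 0.5*(200.4 - 46.9)*5*3600 + 46.9*5*3600 = 2.2257e+06 m^3


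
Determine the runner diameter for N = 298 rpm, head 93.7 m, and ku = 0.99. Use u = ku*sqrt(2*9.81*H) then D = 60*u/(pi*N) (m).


u = 0.99 * sqrt(2*9.81*93.7) = 42.4477 m/s
D = 60 * 42.4477 / (pi * 298) = 2.7204 m


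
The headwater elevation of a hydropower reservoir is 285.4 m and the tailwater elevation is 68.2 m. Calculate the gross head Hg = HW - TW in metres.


Hg = 285.4 - 68.2 = 217.2000 m


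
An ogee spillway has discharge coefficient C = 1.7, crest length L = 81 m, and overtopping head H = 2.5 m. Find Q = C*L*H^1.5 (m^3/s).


Q = 1.7 * 81 * 2.5^1.5 = 544.3070 m^3/s


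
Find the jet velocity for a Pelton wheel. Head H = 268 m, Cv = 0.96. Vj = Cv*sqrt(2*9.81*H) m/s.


Vj = 0.96 * sqrt(2*9.81*268) = 69.6126 m/s


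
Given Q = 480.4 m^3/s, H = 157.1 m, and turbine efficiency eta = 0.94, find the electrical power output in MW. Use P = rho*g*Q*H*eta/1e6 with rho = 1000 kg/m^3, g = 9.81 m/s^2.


P = 1000 * 9.81 * 480.4 * 157.1 * 0.94 / 1e6 = 695.9468 MW


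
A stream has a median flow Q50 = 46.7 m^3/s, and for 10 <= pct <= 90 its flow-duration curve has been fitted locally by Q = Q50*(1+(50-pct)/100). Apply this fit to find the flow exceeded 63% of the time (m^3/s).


Q = 46.7 * (1 + (50 - 63)/100) = 40.6290 m^3/s


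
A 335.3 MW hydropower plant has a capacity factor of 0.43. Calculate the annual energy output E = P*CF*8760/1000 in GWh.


E = 335.3 * 0.43 * 8760 / 1000 = 1263.0080 GWh


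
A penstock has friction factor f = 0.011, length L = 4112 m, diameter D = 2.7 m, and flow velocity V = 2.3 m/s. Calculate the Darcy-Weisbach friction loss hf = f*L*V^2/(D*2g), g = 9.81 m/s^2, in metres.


hf = 0.011 * 4112 * 2.3^2 / (2.7 * 2 * 9.81) = 4.5169 m


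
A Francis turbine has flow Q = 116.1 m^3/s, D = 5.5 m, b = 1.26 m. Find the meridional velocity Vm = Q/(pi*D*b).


Vm = 116.1 / (pi * 5.5 * 1.26) = 5.3327 m/s


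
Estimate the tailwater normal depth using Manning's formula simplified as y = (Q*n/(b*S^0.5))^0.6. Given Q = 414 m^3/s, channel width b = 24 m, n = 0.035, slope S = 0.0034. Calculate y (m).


y = (414 * 0.035 / (24 * 0.0034^0.5))^0.6 = 4.0651 m


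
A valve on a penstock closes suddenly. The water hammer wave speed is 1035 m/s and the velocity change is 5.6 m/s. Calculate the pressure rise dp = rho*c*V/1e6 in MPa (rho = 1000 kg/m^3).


dp = 1000 * 1035 * 5.6 / 1e6 = 5.7960 MPa


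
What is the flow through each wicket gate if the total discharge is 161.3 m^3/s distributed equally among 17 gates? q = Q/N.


q = 161.3 / 17 = 9.4882 m^3/s


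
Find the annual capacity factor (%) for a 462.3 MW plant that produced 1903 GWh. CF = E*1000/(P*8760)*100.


CF = 1903 * 1000 / (462.3 * 8760) * 100 = 46.9906 %


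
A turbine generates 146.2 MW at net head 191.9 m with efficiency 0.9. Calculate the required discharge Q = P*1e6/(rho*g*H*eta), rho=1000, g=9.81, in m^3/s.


Q = 146.2 * 1e6 / (1000 * 9.81 * 191.9 * 0.9) = 86.2901 m^3/s


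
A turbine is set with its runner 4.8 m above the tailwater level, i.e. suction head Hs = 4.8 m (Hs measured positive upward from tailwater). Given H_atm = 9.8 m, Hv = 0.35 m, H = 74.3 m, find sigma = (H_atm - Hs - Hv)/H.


sigma = (9.8 - 4.8 - 0.35) / 74.3 = 0.0626


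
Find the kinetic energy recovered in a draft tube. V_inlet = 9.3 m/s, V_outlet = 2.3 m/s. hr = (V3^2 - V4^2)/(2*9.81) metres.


hr = (9.3^2 - 2.3^2) / (2*9.81) = 4.1386 m


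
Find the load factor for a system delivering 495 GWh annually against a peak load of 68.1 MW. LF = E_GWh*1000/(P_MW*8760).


LF = 495 * 1000 / (68.1 * 8760) = 0.8298


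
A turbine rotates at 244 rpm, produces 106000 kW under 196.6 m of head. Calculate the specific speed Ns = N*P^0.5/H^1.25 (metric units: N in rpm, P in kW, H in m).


Ns = 244 * 106000^0.5 / 196.6^1.25 = 107.9104


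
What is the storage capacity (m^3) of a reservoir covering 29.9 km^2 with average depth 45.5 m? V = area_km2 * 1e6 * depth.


V = 29.9 * 1e6 * 45.5 = 1.3604e+09 m^3


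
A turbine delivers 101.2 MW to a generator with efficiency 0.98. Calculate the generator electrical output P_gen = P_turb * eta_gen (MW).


P_gen = 101.2 * 0.98 = 99.1760 MW


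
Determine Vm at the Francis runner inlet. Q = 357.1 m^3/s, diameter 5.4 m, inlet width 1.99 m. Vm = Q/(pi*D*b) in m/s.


Vm = 357.1 / (pi * 5.4 * 1.99) = 10.5777 m/s


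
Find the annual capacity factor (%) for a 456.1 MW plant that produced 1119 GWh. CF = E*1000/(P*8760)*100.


CF = 1119 * 1000 / (456.1 * 8760) * 100 = 28.0070 %


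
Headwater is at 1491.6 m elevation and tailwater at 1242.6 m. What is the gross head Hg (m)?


Hg = 1491.6 - 1242.6 = 249.0000 m


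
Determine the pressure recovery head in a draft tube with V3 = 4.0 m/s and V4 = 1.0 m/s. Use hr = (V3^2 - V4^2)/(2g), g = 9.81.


hr = (4.0^2 - 1.0^2) / (2*9.81) = 0.7645 m


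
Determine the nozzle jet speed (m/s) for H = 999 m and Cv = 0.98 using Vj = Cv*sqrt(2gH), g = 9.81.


Vj = 0.98 * sqrt(2*9.81*999) = 137.2013 m/s


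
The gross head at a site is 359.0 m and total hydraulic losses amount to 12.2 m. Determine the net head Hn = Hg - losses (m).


Hn = 359.0 - 12.2 = 346.8000 m


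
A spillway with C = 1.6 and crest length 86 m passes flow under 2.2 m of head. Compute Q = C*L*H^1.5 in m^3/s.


Q = 1.6 * 86 * 2.2^1.5 = 449.0063 m^3/s


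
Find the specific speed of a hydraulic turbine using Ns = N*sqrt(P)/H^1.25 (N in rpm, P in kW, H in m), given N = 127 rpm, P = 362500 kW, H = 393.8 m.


Ns = 127 * 362500^0.5 / 393.8^1.25 = 43.5876


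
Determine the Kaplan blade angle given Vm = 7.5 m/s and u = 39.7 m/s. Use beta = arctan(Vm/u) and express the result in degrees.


beta = arctan(7.5 / 39.7) = 10.6981 degrees


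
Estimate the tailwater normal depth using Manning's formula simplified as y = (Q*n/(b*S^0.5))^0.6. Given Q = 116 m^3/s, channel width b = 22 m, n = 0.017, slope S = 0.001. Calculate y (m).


y = (116 * 0.017 / (22 * 0.001^0.5))^0.6 = 1.8685 m


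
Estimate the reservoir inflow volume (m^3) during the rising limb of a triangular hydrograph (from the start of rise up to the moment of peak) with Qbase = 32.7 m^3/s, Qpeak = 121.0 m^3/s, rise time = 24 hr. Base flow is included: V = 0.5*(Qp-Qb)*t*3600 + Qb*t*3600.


V = 0.5*(121.0 - 32.7)*24*3600 + 32.7*24*3600 = 6.6398e+06 m^3


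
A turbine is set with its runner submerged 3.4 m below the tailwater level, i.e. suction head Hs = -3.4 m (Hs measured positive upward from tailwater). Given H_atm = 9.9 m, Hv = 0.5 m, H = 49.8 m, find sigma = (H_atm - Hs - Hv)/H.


sigma = (9.9 - (-3.4) - 0.5) / 49.8 = 0.2570


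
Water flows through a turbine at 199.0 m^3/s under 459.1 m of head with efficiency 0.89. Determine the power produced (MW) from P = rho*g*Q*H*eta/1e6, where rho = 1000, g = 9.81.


P = 1000 * 9.81 * 199.0 * 459.1 * 0.89 / 1e6 = 797.6629 MW


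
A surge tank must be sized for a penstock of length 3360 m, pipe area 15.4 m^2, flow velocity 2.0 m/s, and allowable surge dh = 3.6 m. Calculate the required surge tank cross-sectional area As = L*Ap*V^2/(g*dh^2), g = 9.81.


As = 3360 * 15.4 * 2.0^2 / (9.81 * 3.6^2) = 1627.9684 m^2


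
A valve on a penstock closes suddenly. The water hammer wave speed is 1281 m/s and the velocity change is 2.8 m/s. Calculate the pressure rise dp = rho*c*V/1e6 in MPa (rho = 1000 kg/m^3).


dp = 1000 * 1281 * 2.8 / 1e6 = 3.5868 MPa


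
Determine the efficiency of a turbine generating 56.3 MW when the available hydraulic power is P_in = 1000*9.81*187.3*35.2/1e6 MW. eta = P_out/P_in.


P_in = 1000 * 9.81 * 187.3 * 35.2 / 1e6 = 64.6769 MW
eta = 56.3 / 64.6769 = 0.8705


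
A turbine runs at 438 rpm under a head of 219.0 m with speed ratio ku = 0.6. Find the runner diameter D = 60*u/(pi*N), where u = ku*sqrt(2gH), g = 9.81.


u = 0.6 * sqrt(2*9.81*219.0) = 39.3299 m/s
D = 60 * 39.3299 / (pi * 438) = 1.7149 m


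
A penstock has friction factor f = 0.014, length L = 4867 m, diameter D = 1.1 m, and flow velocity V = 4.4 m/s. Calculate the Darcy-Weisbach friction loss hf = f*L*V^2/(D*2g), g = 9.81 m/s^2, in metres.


hf = 0.014 * 4867 * 4.4^2 / (1.1 * 2 * 9.81) = 61.1228 m


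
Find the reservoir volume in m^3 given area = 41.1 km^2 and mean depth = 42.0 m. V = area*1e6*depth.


V = 41.1 * 1e6 * 42.0 = 1.7262e+09 m^3


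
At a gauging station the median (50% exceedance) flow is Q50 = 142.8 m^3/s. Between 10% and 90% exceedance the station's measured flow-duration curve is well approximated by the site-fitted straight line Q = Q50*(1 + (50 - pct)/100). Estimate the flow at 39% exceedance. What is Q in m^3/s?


Q = 142.8 * (1 + (50 - 39)/100) = 158.5080 m^3/s


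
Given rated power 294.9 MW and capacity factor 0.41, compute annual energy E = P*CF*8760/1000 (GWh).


E = 294.9 * 0.41 * 8760 / 1000 = 1059.1628 GWh


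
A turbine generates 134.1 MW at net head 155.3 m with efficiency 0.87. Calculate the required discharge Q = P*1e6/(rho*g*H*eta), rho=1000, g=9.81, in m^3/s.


Q = 134.1 * 1e6 / (1000 * 9.81 * 155.3 * 0.87) = 101.1740 m^3/s


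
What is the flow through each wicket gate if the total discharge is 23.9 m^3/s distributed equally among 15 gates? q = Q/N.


q = 23.9 / 15 = 1.5933 m^3/s


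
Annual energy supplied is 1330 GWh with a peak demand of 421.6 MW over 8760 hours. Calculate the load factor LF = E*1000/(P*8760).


LF = 1330 * 1000 / (421.6 * 8760) = 0.3601


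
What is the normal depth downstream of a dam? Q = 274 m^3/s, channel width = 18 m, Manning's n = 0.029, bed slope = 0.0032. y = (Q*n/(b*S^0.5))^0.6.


y = (274 * 0.029 / (18 * 0.0032^0.5))^0.6 = 3.4307 m


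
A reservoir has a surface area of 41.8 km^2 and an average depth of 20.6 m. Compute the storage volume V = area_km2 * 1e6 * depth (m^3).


V = 41.8 * 1e6 * 20.6 = 8.6108e+08 m^3


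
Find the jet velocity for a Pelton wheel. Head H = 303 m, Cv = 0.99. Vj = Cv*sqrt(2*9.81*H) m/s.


Vj = 0.99 * sqrt(2*9.81*303) = 76.3319 m/s


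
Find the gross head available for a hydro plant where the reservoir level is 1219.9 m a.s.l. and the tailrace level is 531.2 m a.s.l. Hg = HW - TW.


Hg = 1219.9 - 531.2 = 688.7000 m


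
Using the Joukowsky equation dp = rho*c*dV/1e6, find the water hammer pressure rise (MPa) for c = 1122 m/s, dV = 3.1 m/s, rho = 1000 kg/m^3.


dp = 1000 * 1122 * 3.1 / 1e6 = 3.4782 MPa


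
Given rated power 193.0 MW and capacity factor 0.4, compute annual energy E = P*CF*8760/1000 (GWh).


E = 193.0 * 0.4 * 8760 / 1000 = 676.2720 GWh


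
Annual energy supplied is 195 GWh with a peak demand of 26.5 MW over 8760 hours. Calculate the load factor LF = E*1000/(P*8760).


LF = 195 * 1000 / (26.5 * 8760) = 0.8400


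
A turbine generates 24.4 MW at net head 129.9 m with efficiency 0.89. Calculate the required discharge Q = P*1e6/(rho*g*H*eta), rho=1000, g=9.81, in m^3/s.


Q = 24.4 * 1e6 / (1000 * 9.81 * 129.9 * 0.89) = 21.5140 m^3/s


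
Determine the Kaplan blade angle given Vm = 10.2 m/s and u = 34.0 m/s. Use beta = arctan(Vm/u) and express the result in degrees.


beta = arctan(10.2 / 34.0) = 16.6992 degrees


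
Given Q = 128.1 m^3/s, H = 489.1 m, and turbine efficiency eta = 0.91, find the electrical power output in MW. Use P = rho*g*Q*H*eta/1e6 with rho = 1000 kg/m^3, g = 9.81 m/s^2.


P = 1000 * 9.81 * 128.1 * 489.1 * 0.91 / 1e6 = 559.3159 MW


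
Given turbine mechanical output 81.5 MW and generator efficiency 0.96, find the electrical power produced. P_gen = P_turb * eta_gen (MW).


P_gen = 81.5 * 0.96 = 78.2400 MW


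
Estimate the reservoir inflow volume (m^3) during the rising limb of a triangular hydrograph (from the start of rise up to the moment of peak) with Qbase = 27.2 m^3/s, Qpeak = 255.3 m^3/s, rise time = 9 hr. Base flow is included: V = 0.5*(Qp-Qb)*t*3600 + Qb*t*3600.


V = 0.5*(255.3 - 27.2)*9*3600 + 27.2*9*3600 = 4.5765e+06 m^3


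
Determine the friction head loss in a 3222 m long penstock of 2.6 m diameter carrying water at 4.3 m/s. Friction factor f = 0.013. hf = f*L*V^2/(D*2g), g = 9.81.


hf = 0.013 * 3222 * 4.3^2 / (2.6 * 2 * 9.81) = 15.1822 m


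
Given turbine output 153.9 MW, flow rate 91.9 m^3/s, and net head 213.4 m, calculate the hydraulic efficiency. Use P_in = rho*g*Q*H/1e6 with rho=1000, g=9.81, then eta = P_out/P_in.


P_in = 1000 * 9.81 * 91.9 * 213.4 / 1e6 = 192.3884 MW
eta = 153.9 / 192.3884 = 0.7999


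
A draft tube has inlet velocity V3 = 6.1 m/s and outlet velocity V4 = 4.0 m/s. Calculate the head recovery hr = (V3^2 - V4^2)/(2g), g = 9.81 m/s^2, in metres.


hr = (6.1^2 - 4.0^2) / (2*9.81) = 1.0810 m


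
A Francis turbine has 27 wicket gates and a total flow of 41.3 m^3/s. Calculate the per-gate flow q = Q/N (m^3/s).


q = 41.3 / 27 = 1.5296 m^3/s


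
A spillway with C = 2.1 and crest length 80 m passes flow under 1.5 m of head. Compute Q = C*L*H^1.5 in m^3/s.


Q = 2.1 * 80 * 1.5^1.5 = 308.6357 m^3/s


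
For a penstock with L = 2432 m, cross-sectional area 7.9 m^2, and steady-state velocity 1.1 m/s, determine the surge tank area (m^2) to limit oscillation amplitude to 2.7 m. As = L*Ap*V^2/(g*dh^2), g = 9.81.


As = 2432 * 7.9 * 1.1^2 / (9.81 * 2.7^2) = 325.0720 m^2


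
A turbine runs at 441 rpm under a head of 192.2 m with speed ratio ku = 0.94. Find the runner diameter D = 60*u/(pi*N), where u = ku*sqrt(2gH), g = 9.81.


u = 0.94 * sqrt(2*9.81*192.2) = 57.7237 m/s
D = 60 * 57.7237 / (pi * 441) = 2.4999 m


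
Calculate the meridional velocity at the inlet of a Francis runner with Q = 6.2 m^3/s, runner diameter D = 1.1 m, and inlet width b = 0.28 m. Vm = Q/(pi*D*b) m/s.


Vm = 6.2 / (pi * 1.1 * 0.28) = 6.4075 m/s


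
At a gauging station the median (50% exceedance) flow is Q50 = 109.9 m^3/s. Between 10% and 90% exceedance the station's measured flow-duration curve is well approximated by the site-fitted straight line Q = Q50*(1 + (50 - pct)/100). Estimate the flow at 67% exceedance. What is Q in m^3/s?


Q = 109.9 * (1 + (50 - 67)/100) = 91.2170 m^3/s


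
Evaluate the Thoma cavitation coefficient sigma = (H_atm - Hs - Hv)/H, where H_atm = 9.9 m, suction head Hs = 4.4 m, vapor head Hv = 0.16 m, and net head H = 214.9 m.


sigma = (9.9 - 4.4 - 0.16) / 214.9 = 0.0248


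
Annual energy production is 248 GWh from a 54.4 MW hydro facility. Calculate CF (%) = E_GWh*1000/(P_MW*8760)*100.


CF = 248 * 1000 / (54.4 * 8760) * 100 = 52.0414 %


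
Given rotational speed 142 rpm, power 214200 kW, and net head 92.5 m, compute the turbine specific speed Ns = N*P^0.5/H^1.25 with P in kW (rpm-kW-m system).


Ns = 142 * 214200^0.5 / 92.5^1.25 = 229.0978


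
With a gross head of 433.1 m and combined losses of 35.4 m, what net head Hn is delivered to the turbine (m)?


Hn = 433.1 - 35.4 = 397.7000 m


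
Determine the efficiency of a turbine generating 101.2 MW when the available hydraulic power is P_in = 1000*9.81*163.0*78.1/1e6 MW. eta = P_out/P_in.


P_in = 1000 * 9.81 * 163.0 * 78.1 / 1e6 = 124.8842 MW
eta = 101.2 / 124.8842 = 0.8104


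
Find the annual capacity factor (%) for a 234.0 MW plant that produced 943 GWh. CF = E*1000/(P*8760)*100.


CF = 943 * 1000 / (234.0 * 8760) * 100 = 46.0036 %


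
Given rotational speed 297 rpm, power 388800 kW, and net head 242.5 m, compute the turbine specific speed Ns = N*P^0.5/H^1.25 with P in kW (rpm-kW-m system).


Ns = 297 * 388800^0.5 / 242.5^1.25 = 193.5218


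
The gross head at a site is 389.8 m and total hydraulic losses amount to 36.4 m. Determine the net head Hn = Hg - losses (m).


Hn = 389.8 - 36.4 = 353.4000 m


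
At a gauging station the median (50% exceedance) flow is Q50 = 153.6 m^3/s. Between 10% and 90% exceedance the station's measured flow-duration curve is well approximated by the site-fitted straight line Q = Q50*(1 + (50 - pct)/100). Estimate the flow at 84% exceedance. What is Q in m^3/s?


Q = 153.6 * (1 + (50 - 84)/100) = 101.3760 m^3/s


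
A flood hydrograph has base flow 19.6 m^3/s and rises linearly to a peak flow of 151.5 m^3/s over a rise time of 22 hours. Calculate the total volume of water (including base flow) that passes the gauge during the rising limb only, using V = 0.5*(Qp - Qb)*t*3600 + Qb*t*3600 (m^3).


V = 0.5*(151.5 - 19.6)*22*3600 + 19.6*22*3600 = 6.7756e+06 m^3


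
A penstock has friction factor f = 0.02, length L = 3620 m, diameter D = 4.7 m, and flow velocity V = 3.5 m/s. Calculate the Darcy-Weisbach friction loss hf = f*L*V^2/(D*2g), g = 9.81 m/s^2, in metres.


hf = 0.02 * 3620 * 3.5^2 / (4.7 * 2 * 9.81) = 9.6178 m


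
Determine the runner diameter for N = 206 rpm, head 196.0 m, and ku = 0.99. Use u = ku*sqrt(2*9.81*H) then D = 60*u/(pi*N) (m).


u = 0.99 * sqrt(2*9.81*196.0) = 61.3921 m/s
D = 60 * 61.3921 / (pi * 206) = 5.6918 m


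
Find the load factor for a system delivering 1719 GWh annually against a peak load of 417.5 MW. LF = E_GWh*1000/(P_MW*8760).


LF = 1719 * 1000 / (417.5 * 8760) = 0.4700


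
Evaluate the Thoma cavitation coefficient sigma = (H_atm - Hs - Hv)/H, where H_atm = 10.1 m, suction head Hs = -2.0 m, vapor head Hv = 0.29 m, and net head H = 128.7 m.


sigma = (10.1 - (-2.0) - 0.29) / 128.7 = 0.0918


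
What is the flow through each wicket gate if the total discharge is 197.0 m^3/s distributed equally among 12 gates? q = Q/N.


q = 197.0 / 12 = 16.4167 m^3/s


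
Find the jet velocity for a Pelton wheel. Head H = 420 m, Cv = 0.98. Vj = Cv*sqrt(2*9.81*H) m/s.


Vj = 0.98 * sqrt(2*9.81*420) = 88.9611 m/s


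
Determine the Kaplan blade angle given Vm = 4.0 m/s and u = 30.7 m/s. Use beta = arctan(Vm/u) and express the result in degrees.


beta = arctan(4.0 / 30.7) = 7.4234 degrees


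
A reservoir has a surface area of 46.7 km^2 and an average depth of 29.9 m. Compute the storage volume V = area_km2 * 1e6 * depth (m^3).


V = 46.7 * 1e6 * 29.9 = 1.3963e+09 m^3


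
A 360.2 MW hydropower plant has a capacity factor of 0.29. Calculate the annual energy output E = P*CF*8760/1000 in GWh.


E = 360.2 * 0.29 * 8760 / 1000 = 915.0521 GWh


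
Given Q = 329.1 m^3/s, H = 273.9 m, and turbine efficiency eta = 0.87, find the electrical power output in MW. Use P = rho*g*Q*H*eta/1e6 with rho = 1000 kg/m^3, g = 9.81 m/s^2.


P = 1000 * 9.81 * 329.1 * 273.9 * 0.87 / 1e6 = 769.3220 MW


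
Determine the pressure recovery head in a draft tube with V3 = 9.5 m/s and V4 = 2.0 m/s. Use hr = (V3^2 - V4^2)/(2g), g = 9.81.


hr = (9.5^2 - 2.0^2) / (2*9.81) = 4.3960 m


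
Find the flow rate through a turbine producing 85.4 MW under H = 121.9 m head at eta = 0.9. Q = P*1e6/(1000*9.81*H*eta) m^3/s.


Q = 85.4 * 1e6 / (1000 * 9.81 * 121.9 * 0.9) = 79.3492 m^3/s


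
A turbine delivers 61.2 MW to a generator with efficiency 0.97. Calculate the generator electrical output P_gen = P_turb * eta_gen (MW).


P_gen = 61.2 * 0.97 = 59.3640 MW


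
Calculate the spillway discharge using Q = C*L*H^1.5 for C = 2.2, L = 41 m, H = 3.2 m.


Q = 2.2 * 41 * 3.2^1.5 = 516.3349 m^3/s


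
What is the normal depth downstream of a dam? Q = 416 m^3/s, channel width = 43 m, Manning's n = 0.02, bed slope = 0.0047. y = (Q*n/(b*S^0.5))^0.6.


y = (416 * 0.02 / (43 * 0.0047^0.5))^0.6 = 1.8636 m


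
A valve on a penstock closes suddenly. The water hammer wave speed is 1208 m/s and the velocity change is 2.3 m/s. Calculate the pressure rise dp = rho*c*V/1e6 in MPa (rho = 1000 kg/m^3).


dp = 1000 * 1208 * 2.3 / 1e6 = 2.7784 MPa


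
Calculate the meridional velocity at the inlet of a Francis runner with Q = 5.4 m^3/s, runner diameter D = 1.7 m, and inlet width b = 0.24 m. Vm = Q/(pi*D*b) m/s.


Vm = 5.4 / (pi * 1.7 * 0.24) = 4.2129 m/s


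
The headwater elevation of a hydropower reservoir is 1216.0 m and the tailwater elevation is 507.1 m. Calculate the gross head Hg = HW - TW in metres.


Hg = 1216.0 - 507.1 = 708.9000 m


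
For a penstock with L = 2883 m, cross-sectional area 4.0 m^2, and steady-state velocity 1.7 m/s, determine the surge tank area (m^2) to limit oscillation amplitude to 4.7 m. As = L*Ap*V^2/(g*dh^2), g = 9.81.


As = 2883 * 4.0 * 1.7^2 / (9.81 * 4.7^2) = 153.7934 m^2


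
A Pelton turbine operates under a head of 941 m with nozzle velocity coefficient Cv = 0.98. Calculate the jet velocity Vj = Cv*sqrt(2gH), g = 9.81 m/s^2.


Vj = 0.98 * sqrt(2*9.81*941) = 133.1590 m/s


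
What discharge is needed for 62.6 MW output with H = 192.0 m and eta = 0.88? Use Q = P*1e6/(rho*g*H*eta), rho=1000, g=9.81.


Q = 62.6 * 1e6 / (1000 * 9.81 * 192.0 * 0.88) = 37.7678 m^3/s


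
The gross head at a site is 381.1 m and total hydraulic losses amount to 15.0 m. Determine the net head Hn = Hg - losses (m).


Hn = 381.1 - 15.0 = 366.1000 m


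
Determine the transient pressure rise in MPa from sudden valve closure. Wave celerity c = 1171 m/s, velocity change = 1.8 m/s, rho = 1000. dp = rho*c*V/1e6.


dp = 1000 * 1171 * 1.8 / 1e6 = 2.1078 MPa


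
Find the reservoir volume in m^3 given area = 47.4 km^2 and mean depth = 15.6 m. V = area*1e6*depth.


V = 47.4 * 1e6 * 15.6 = 7.3944e+08 m^3


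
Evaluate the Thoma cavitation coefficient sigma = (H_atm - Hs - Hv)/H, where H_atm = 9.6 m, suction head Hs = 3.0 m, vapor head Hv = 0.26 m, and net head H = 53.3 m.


sigma = (9.6 - 3.0 - 0.26) / 53.3 = 0.1189


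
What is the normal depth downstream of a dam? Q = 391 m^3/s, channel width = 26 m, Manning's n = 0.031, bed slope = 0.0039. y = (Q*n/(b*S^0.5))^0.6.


y = (391 * 0.031 / (26 * 0.0039^0.5))^0.6 = 3.3406 m


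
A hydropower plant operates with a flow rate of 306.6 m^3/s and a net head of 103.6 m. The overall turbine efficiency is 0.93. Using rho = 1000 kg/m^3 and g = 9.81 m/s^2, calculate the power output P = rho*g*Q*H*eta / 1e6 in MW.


P = 1000 * 9.81 * 306.6 * 103.6 * 0.93 / 1e6 = 289.7903 MW


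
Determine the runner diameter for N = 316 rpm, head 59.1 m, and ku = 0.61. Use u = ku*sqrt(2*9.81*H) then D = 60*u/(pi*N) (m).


u = 0.61 * sqrt(2*9.81*59.1) = 20.7717 m/s
D = 60 * 20.7717 / (pi * 316) = 1.2554 m


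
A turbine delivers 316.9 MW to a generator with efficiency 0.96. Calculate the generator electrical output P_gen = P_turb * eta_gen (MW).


P_gen = 316.9 * 0.96 = 304.2240 MW


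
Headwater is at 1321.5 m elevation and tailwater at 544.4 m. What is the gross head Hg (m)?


Hg = 1321.5 - 544.4 = 777.1000 m


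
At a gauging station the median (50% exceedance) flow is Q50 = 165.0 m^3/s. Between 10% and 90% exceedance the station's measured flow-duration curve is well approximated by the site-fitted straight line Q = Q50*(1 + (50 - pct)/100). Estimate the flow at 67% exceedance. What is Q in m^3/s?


Q = 165.0 * (1 + (50 - 67)/100) = 136.9500 m^3/s


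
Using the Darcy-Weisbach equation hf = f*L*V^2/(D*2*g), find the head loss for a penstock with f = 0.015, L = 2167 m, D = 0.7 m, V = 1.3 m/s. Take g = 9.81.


hf = 0.015 * 2167 * 1.3^2 / (0.7 * 2 * 9.81) = 3.9998 m


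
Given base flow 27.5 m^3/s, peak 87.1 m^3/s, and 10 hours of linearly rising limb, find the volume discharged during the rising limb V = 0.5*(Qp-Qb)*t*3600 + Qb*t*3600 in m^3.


V = 0.5*(87.1 - 27.5)*10*3600 + 27.5*10*3600 = 2.0628e+06 m^3


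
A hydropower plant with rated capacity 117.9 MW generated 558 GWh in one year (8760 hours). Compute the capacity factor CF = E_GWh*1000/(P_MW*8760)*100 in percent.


CF = 558 * 1000 / (117.9 * 8760) * 100 = 54.0277 %


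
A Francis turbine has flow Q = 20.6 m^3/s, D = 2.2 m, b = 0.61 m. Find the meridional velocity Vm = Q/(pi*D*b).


Vm = 20.6 / (pi * 2.2 * 0.61) = 4.8861 m/s


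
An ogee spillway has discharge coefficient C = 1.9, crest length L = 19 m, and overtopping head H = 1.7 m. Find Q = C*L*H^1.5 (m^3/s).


Q = 1.9 * 19 * 1.7^1.5 = 80.0167 m^3/s


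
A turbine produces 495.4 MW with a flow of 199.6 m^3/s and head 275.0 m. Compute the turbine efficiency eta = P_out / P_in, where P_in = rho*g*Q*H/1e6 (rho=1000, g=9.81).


P_in = 1000 * 9.81 * 199.6 * 275.0 / 1e6 = 538.4709 MW
eta = 495.4 / 538.4709 = 0.9200


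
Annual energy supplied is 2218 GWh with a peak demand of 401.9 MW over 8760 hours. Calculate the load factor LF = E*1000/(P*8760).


LF = 2218 * 1000 / (401.9 * 8760) = 0.6300


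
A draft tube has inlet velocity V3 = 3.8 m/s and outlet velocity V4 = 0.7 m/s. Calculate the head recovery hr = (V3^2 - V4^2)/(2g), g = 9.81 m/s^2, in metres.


hr = (3.8^2 - 0.7^2) / (2*9.81) = 0.7110 m


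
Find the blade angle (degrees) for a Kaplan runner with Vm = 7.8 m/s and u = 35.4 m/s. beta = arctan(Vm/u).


beta = arctan(7.8 / 35.4) = 12.4259 degrees


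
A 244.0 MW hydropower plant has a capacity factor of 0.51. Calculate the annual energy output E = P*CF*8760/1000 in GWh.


E = 244.0 * 0.51 * 8760 / 1000 = 1090.0944 GWh


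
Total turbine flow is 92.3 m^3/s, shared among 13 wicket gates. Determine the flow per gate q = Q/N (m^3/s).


q = 92.3 / 13 = 7.1000 m^3/s


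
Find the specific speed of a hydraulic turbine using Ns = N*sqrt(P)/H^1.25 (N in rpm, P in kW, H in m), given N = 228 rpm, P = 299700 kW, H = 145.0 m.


Ns = 228 * 299700^0.5 / 145.0^1.25 = 248.0666


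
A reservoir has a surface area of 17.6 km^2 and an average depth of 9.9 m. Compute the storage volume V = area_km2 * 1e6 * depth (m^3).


V = 17.6 * 1e6 * 9.9 = 1.7424e+08 m^3


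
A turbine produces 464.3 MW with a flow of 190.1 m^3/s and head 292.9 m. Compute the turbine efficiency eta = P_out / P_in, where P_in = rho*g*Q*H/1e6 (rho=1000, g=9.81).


P_in = 1000 * 9.81 * 190.1 * 292.9 / 1e6 = 546.2236 MW
eta = 464.3 / 546.2236 = 0.8500


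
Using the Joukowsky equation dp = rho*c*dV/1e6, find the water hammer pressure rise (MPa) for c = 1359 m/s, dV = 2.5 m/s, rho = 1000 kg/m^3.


dp = 1000 * 1359 * 2.5 / 1e6 = 3.3975 MPa


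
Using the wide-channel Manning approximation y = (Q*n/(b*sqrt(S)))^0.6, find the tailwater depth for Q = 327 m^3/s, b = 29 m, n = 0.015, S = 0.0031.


y = (327 * 0.015 / (29 * 0.0031^0.5))^0.6 = 1.9478 m


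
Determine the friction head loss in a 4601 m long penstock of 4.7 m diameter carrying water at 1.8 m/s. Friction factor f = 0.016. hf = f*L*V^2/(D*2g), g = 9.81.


hf = 0.016 * 4601 * 1.8^2 / (4.7 * 2 * 9.81) = 2.5865 m


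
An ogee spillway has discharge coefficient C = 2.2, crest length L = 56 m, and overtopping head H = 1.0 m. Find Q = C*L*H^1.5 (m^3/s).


Q = 2.2 * 56 * 1.0^1.5 = 123.2000 m^3/s


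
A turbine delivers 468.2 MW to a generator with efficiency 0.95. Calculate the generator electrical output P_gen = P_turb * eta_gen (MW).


P_gen = 468.2 * 0.95 = 444.7900 MW


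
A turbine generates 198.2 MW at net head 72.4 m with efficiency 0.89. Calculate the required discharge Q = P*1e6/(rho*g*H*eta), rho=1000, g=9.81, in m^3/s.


Q = 198.2 * 1e6 / (1000 * 9.81 * 72.4 * 0.89) = 313.5495 m^3/s


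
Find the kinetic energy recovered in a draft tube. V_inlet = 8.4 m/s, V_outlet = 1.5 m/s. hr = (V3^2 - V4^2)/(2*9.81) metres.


hr = (8.4^2 - 1.5^2) / (2*9.81) = 3.4817 m


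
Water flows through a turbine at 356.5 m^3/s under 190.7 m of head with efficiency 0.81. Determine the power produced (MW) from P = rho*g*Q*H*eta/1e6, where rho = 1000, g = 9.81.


P = 1000 * 9.81 * 356.5 * 190.7 * 0.81 / 1e6 = 540.2120 MW


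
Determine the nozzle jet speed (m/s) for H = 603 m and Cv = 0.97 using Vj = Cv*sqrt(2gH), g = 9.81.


Vj = 0.97 * sqrt(2*9.81*603) = 105.5067 m/s


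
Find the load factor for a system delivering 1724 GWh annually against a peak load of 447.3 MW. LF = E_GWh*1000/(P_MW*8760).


LF = 1724 * 1000 / (447.3 * 8760) = 0.4400


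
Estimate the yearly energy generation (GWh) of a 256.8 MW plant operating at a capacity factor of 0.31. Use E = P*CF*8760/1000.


E = 256.8 * 0.31 * 8760 / 1000 = 697.3661 GWh


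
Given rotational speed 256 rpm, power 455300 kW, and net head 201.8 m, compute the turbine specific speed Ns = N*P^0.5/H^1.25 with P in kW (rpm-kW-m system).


Ns = 256 * 455300^0.5 / 201.8^1.25 = 227.1106


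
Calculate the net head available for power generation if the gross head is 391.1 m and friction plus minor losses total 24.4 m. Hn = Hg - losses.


Hn = 391.1 - 24.4 = 366.7000 m


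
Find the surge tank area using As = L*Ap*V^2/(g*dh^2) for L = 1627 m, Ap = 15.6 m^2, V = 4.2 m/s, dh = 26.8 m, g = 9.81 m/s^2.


As = 1627 * 15.6 * 4.2^2 / (9.81 * 26.8^2) = 63.5436 m^2


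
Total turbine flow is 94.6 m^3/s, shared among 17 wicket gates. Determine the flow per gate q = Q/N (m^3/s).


q = 94.6 / 17 = 5.5647 m^3/s


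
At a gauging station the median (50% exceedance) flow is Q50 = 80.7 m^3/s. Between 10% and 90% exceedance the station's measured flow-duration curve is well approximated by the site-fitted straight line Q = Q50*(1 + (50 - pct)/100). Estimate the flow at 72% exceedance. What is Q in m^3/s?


Q = 80.7 * (1 + (50 - 72)/100) = 62.9460 m^3/s


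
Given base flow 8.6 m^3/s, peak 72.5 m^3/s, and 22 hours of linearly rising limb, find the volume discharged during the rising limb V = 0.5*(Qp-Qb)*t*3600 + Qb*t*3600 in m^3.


V = 0.5*(72.5 - 8.6)*22*3600 + 8.6*22*3600 = 3.2116e+06 m^3


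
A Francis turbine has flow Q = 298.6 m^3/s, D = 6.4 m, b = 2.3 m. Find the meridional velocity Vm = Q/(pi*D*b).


Vm = 298.6 / (pi * 6.4 * 2.3) = 6.4570 m/s


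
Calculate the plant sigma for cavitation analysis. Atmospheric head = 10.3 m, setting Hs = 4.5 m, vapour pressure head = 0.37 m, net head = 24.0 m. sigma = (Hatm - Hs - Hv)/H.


sigma = (10.3 - 4.5 - 0.37) / 24.0 = 0.2263


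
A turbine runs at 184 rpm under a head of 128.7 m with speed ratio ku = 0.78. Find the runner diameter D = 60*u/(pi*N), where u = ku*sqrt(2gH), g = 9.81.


u = 0.78 * sqrt(2*9.81*128.7) = 39.1952 m/s
D = 60 * 39.1952 / (pi * 184) = 4.0683 m


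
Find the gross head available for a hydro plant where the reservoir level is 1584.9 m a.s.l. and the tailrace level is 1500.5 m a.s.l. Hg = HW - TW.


Hg = 1584.9 - 1500.5 = 84.4000 m


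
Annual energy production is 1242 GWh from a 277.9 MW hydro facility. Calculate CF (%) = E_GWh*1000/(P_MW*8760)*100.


CF = 1242 * 1000 / (277.9 * 8760) * 100 = 51.0186 %


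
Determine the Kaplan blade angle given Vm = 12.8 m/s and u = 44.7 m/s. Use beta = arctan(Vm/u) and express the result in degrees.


beta = arctan(12.8 / 44.7) = 15.9792 degrees


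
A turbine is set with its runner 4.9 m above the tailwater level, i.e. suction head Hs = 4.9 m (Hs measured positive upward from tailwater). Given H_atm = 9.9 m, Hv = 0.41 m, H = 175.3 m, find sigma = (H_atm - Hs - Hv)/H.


sigma = (9.9 - 4.9 - 0.41) / 175.3 = 0.0262


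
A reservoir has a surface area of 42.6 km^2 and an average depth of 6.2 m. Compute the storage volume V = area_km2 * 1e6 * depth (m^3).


V = 42.6 * 1e6 * 6.2 = 2.6412e+08 m^3


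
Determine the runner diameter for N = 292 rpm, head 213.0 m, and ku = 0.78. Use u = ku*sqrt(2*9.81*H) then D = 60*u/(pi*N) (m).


u = 0.78 * sqrt(2*9.81*213.0) = 50.4236 m/s
D = 60 * 50.4236 / (pi * 292) = 3.2980 m


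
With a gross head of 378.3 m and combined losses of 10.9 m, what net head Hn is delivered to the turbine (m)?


Hn = 378.3 - 10.9 = 367.4000 m


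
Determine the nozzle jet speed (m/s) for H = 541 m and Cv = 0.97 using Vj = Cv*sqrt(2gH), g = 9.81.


Vj = 0.97 * sqrt(2*9.81*541) = 99.9355 m/s


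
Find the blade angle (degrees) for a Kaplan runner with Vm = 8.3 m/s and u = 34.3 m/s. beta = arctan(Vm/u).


beta = arctan(8.3 / 34.3) = 13.6031 degrees


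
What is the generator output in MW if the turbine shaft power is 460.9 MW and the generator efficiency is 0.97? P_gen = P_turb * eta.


P_gen = 460.9 * 0.97 = 447.0730 MW


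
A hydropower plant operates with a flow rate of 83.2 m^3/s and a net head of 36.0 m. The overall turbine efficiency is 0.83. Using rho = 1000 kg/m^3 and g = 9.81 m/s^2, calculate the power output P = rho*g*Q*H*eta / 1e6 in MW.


P = 1000 * 9.81 * 83.2 * 36.0 * 0.83 / 1e6 = 24.3878 MW


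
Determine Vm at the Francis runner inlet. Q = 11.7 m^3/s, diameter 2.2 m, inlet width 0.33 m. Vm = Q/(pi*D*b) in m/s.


Vm = 11.7 / (pi * 2.2 * 0.33) = 5.1298 m/s


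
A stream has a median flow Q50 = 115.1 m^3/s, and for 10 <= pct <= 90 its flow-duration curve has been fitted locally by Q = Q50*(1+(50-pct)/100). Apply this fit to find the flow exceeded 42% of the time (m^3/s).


Q = 115.1 * (1 + (50 - 42)/100) = 124.3080 m^3/s


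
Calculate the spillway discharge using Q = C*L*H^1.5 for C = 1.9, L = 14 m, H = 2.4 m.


Q = 1.9 * 14 * 2.4^1.5 = 98.9005 m^3/s


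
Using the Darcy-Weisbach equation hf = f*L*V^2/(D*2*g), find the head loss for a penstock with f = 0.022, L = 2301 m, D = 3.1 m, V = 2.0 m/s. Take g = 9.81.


hf = 0.022 * 2301 * 2.0^2 / (3.1 * 2 * 9.81) = 3.3292 m


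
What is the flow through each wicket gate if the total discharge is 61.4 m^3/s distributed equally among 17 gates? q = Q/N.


q = 61.4 / 17 = 3.6118 m^3/s


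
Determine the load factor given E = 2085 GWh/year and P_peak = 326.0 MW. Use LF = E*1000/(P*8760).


LF = 2085 * 1000 / (326.0 * 8760) = 0.7301


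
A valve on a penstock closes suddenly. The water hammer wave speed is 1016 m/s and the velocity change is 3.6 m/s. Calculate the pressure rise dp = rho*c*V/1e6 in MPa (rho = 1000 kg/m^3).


dp = 1000 * 1016 * 3.6 / 1e6 = 3.6576 MPa


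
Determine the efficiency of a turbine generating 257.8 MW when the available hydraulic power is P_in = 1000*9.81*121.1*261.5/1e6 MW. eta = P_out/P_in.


P_in = 1000 * 9.81 * 121.1 * 261.5 / 1e6 = 310.6596 MW
eta = 257.8 / 310.6596 = 0.8298


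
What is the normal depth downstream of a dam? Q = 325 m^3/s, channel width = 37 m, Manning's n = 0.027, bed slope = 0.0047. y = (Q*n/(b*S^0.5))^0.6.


y = (325 * 0.027 / (37 * 0.0047^0.5))^0.6 = 2.1057 m


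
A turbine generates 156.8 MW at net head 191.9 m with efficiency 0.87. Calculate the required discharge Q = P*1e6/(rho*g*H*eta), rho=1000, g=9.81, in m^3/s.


Q = 156.8 * 1e6 / (1000 * 9.81 * 191.9 * 0.87) = 95.7377 m^3/s


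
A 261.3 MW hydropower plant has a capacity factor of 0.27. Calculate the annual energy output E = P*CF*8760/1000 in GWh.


E = 261.3 * 0.27 * 8760 / 1000 = 618.0268 GWh


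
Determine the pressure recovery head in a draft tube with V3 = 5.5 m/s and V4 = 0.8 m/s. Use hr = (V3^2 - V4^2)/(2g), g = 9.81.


hr = (5.5^2 - 0.8^2) / (2*9.81) = 1.5092 m


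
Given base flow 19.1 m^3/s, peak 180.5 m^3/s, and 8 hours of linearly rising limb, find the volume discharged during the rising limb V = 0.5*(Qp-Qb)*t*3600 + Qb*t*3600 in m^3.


V = 0.5*(180.5 - 19.1)*8*3600 + 19.1*8*3600 = 2.8742e+06 m^3


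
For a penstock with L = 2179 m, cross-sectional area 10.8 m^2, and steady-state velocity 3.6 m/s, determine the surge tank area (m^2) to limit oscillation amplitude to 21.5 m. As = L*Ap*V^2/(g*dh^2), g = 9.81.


As = 2179 * 10.8 * 3.6^2 / (9.81 * 21.5^2) = 67.2574 m^2


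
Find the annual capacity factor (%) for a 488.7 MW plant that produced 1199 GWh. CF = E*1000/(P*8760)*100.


CF = 1199 * 1000 / (488.7 * 8760) * 100 = 28.0074 %


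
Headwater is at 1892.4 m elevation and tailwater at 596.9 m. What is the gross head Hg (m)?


Hg = 1892.4 - 596.9 = 1295.5000 m


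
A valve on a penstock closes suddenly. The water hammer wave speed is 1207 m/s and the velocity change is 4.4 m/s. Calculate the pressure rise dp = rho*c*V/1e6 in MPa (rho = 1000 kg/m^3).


dp = 1000 * 1207 * 4.4 / 1e6 = 5.3108 MPa


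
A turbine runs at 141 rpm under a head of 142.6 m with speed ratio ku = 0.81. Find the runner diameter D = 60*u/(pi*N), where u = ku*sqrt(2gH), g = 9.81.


u = 0.81 * sqrt(2*9.81*142.6) = 42.8444 m/s
D = 60 * 42.8444 / (pi * 141) = 5.8033 m


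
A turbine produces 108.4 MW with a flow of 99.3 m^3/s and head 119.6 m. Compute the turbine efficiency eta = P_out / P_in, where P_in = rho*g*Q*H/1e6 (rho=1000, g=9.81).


P_in = 1000 * 9.81 * 99.3 * 119.6 / 1e6 = 116.5063 MW
eta = 108.4 / 116.5063 = 0.9304


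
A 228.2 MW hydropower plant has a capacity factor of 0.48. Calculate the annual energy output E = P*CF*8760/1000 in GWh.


E = 228.2 * 0.48 * 8760 / 1000 = 959.5354 GWh


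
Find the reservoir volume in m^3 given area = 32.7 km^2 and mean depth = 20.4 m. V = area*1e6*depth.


V = 32.7 * 1e6 * 20.4 = 6.6708e+08 m^3


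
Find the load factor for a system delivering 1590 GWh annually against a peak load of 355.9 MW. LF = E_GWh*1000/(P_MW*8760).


LF = 1590 * 1000 / (355.9 * 8760) = 0.5100


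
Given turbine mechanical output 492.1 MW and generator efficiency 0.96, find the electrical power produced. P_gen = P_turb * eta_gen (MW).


P_gen = 492.1 * 0.96 = 472.4160 MW


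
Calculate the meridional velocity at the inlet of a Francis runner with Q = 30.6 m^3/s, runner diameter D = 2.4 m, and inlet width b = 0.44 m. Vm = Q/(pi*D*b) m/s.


Vm = 30.6 / (pi * 2.4 * 0.44) = 9.2238 m/s


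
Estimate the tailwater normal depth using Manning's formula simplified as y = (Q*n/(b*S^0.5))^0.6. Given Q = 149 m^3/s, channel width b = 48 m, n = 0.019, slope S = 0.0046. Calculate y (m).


y = (149 * 0.019 / (48 * 0.0046^0.5))^0.6 = 0.9196 m


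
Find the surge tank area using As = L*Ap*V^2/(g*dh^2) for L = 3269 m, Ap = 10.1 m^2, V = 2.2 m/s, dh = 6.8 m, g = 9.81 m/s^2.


As = 3269 * 10.1 * 2.2^2 / (9.81 * 6.8^2) = 352.2855 m^2


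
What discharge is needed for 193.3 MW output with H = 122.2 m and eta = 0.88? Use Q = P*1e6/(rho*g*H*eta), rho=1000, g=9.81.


Q = 193.3 * 1e6 / (1000 * 9.81 * 122.2 * 0.88) = 183.2352 m^3/s


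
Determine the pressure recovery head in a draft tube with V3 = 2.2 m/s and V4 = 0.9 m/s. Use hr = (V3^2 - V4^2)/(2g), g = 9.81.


hr = (2.2^2 - 0.9^2) / (2*9.81) = 0.2054 m


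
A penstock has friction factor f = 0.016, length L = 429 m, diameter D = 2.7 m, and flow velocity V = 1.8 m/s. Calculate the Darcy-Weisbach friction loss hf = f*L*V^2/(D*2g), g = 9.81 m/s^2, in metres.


hf = 0.016 * 429 * 1.8^2 / (2.7 * 2 * 9.81) = 0.4198 m


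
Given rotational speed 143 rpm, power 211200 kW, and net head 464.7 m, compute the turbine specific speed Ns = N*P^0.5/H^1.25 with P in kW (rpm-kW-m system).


Ns = 143 * 211200^0.5 / 464.7^1.25 = 30.4591
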